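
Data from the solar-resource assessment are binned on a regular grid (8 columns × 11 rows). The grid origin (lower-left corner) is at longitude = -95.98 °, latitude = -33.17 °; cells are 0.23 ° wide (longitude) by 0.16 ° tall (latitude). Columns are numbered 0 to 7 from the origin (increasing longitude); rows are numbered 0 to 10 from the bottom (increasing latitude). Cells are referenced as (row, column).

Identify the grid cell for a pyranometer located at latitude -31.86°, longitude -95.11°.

Column index: ⌊(-95.11 − -95.98) / 0.23⌋ = ⌊3.783⌋ = 3
Row offset from origin: ⌊(-31.86 − -33.17) / 0.16⌋ = ⌊8.188⌋ = 8 → row 8

(8, 3)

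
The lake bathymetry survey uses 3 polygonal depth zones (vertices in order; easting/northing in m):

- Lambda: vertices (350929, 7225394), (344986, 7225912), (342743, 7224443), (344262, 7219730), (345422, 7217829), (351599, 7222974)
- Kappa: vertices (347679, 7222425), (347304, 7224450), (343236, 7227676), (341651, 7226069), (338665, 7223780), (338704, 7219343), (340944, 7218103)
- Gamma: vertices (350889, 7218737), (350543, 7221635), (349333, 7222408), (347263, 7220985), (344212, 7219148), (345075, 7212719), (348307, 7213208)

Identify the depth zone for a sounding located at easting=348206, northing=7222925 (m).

Lambda

Cast a ray rightward from (348206, 7222925). For each polygon, the edges (by vertex number in listed order) whose endpoints lie on opposite sides of northing = 7222925, where each meets that height, and whether that is right or left of the point:
Lambda: 3–4 at easting≈343232.3 (left), 5–6 at easting≈351540.2 (right) → 1 crossing.
Kappa: 1–2 at easting≈347586.4 (left), 5–6 at easting≈338672.5 (left) → 0 crossings.
Gamma: no edge straddles that height → 0 crossings.
Only Lambda has an odd count, so the point is inside Lambda.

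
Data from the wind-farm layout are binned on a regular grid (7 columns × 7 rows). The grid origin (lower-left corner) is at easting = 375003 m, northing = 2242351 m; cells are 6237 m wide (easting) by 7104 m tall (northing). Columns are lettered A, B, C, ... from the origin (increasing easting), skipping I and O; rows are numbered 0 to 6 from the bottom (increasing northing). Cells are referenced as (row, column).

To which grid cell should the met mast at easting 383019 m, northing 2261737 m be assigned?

(2, B)

Column index: ⌊(383019 − 375003) / 6237⌋ = ⌊1.285⌋ = 1 → column B
Row offset from origin: ⌊(2261737 − 2242351) / 7104⌋ = ⌊2.729⌋ = 2 → row 2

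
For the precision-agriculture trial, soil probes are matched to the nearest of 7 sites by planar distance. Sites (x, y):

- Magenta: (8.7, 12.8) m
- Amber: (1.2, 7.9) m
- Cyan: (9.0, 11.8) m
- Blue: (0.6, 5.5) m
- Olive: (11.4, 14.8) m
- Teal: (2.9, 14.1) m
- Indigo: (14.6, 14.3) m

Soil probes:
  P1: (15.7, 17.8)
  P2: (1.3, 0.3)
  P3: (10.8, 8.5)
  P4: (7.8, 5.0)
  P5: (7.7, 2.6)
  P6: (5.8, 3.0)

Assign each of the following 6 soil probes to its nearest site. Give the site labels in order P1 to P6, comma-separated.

P1 → Indigo (d²=13.46)
P2 → Blue (d²=27.53)
P3 → Cyan (d²=14.13)
P4 → Cyan (d²=47.68)
P5 → Blue (d²=58.82)
P6 → Blue (d²=33.29)

Indigo, Blue, Cyan, Cyan, Blue, Blue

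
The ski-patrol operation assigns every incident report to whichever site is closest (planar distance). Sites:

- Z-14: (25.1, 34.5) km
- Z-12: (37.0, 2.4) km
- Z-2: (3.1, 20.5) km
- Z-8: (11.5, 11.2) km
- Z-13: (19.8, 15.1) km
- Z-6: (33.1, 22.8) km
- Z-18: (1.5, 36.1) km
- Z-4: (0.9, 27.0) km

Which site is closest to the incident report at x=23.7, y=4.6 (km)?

Squared distances to each site:
Z-14: 895.970; Z-12: 181.730; Z-2: 677.170; Z-8: 192.400; Z-13: 125.460; Z-6: 419.600; Z-18: 1485.090; Z-4: 1021.600.
Minimum at Z-13.

Z-13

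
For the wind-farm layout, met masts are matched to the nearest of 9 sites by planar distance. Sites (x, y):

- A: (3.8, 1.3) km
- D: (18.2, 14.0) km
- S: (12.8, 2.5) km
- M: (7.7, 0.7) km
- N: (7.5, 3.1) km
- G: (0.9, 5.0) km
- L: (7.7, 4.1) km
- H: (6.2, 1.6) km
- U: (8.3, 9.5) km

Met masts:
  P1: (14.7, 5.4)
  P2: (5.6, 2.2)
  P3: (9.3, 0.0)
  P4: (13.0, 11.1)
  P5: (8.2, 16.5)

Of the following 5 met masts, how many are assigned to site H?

P1 → S
P2 → H
P3 → M
P4 → U
P5 → U
1 of the 5 goes to H.

1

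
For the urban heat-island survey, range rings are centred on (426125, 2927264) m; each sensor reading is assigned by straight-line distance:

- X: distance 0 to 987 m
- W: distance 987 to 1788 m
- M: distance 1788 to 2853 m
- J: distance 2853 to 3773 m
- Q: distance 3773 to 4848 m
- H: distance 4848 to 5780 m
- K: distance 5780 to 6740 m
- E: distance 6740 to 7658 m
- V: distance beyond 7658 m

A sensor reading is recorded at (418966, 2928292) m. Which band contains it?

E

Distance = √((418966−426125)² + (2928292−2927264)²) = √(51251281.000 + 1056784.000) = 7232.431 m.
6740 ≤ 7232.431 < 7658 → E.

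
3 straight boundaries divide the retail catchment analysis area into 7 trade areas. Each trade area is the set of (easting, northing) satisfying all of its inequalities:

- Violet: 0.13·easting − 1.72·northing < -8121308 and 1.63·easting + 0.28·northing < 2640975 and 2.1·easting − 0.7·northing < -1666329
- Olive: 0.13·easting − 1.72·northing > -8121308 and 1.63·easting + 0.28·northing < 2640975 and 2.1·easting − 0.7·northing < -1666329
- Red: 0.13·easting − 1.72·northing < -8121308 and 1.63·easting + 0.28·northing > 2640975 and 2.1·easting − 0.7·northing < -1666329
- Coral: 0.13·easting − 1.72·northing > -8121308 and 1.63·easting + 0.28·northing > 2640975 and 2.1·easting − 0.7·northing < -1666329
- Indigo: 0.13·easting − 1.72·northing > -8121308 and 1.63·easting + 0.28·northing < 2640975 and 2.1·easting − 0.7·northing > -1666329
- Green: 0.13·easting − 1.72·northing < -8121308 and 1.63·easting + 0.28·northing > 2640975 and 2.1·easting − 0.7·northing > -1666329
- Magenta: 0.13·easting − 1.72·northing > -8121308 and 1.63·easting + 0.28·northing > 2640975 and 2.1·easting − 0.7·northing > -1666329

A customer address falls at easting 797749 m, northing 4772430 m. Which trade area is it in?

Indigo

0.13·797749 − 1.72·4772430 = -8104872.230, which is > -8121308
1.63·797749 + 0.28·4772430 = 2636611.270, which is < 2640975
2.1·797749 − 0.7·4772430 = -1665428.100, which is > -1666329
This sign pattern matches Indigo.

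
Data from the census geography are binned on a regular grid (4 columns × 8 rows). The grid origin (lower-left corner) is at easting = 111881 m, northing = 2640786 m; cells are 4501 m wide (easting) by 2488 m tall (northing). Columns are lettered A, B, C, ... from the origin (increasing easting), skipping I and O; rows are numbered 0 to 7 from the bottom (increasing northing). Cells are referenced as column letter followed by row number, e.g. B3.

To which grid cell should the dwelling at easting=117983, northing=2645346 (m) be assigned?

B1

Column index: ⌊(117983 − 111881) / 4501⌋ = ⌊1.356⌋ = 1 → column B
Row offset from origin: ⌊(2645346 − 2640786) / 2488⌋ = ⌊1.833⌋ = 1 → row 1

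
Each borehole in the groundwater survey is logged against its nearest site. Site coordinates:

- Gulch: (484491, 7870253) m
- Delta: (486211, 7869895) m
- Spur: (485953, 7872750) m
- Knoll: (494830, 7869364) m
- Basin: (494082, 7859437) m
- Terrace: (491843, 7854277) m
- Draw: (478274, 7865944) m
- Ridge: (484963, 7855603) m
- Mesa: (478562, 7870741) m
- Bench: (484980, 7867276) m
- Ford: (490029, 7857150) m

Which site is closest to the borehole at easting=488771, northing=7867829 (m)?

Squared distances to each site:
Gulch: 24194176.000; Delta: 10821956.000; Spur: 32157365.000; Knoll: 39067706.000; Basin: 98632385.000; Terrace: 193093888.000; Draw: 113740234.000; Ridge: 163975940.000; Mesa: 112703425.000; Bench: 14677490.000; Ford: 115623605.000.
Minimum at Delta.

Delta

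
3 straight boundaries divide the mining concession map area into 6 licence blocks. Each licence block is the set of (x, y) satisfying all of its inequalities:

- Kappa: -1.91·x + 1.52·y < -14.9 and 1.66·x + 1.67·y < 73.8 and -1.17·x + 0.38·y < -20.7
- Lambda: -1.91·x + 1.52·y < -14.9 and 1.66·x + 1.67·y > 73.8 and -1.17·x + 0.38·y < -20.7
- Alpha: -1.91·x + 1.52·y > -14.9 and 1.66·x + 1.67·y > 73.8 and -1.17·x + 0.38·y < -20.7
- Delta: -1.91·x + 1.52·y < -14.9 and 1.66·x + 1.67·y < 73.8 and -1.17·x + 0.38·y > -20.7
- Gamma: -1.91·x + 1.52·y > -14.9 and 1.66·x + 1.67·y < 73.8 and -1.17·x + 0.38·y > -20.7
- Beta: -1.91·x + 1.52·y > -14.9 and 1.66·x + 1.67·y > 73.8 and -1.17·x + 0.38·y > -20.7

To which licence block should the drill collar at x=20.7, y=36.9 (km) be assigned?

-1.91·20.7 + 1.52·36.9 = 16.551, which is > -14.9
1.66·20.7 + 1.67·36.9 = 95.985, which is > 73.8
-1.17·20.7 + 0.38·36.9 = -10.197, which is > -20.7
This sign pattern matches Beta.

Beta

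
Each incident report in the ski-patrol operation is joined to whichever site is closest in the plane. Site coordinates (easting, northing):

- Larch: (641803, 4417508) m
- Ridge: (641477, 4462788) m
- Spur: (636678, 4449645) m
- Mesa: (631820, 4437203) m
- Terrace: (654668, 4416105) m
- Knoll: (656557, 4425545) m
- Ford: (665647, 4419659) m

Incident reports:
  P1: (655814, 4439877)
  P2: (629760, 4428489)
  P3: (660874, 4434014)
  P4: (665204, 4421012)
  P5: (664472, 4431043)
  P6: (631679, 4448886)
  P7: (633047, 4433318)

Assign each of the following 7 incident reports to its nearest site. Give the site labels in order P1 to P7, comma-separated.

Knoll, Mesa, Knoll, Ford, Knoll, Spur, Mesa

P1 → Knoll (d²=205958273.00)
P2 → Mesa (d²=80177396.00)
P3 → Knoll (d²=90360450.00)
P4 → Ford (d²=2026858.00)
P5 → Knoll (d²=92875229.00)
P6 → Spur (d²=25566082.00)
P7 → Mesa (d²=16598754.00)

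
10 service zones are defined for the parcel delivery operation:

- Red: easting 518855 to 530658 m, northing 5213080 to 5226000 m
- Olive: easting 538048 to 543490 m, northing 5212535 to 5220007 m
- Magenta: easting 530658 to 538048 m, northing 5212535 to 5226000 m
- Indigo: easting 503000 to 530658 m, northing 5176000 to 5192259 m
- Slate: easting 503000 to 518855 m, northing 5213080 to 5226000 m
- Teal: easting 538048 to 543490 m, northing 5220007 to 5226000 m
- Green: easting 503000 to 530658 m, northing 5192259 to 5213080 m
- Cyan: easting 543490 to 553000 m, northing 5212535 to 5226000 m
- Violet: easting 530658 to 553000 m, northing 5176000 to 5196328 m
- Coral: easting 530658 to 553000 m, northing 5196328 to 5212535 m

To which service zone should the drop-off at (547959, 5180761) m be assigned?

The point has easting = 547959 and northing = 5180761.
Only Violet satisfies 530658 ≤ easting ≤ 553000 and 5176000 ≤ northing ≤ 5196328.

Violet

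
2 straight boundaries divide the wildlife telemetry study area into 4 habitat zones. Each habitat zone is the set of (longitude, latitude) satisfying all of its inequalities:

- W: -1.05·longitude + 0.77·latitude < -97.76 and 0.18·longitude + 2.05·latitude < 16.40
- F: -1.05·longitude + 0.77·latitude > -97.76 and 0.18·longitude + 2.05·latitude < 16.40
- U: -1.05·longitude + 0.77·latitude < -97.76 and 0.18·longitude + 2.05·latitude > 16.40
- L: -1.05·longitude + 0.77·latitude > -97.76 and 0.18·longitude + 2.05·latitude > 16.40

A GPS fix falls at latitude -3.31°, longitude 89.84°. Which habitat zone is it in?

-1.05·89.84 + 0.77·-3.31 = -96.881, which is > -97.76
0.18·89.84 + 2.05·-3.31 = 9.386, which is < 16.40
This sign pattern matches F.

F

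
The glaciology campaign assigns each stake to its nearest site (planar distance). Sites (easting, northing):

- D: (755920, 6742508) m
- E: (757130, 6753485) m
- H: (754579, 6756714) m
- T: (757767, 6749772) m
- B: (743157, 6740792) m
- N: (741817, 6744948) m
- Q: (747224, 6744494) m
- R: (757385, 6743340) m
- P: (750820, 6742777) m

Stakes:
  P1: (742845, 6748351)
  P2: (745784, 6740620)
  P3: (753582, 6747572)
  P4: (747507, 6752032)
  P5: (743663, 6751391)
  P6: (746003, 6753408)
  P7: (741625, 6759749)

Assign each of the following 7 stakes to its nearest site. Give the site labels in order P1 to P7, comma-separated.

N, B, T, Q, N, Q, H

P1 → N (d²=12637193.00)
P2 → B (d²=6930713.00)
P3 → T (d²=22354225.00)
P4 → Q (d²=56901533.00)
P5 → N (d²=44919965.00)
P6 → Q (d²=80950237.00)
P7 → H (d²=177017341.00)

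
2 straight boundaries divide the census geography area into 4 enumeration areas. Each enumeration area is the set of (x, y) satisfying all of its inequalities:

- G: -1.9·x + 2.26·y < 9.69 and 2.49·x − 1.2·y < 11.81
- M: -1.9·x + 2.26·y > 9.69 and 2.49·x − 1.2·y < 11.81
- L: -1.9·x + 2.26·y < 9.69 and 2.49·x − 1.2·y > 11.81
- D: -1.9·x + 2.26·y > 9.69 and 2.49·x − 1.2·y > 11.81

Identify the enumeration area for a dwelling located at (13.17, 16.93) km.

D

-1.9·13.17 + 2.26·16.93 = 13.239, which is > 9.69
2.49·13.17 − 1.2·16.93 = 12.477, which is > 11.81
This sign pattern matches D.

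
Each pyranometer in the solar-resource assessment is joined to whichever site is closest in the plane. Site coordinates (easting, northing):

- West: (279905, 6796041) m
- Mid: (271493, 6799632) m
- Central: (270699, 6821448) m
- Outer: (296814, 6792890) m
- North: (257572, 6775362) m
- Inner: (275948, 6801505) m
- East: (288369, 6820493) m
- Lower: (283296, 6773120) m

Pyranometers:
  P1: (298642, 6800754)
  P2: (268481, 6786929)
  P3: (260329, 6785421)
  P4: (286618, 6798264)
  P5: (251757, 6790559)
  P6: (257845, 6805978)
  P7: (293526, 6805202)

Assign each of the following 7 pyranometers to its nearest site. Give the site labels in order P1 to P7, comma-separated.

P1 → Outer (d²=65184080.00)
P2 → Mid (d²=170438353.00)
P3 → North (d²=108784530.00)
P4 → West (d²=50006098.00)
P5 → North (d²=264763034.00)
P6 → Mid (d²=226539620.00)
P7 → Outer (d²=162396288.00)

Outer, Mid, North, West, North, Mid, Outer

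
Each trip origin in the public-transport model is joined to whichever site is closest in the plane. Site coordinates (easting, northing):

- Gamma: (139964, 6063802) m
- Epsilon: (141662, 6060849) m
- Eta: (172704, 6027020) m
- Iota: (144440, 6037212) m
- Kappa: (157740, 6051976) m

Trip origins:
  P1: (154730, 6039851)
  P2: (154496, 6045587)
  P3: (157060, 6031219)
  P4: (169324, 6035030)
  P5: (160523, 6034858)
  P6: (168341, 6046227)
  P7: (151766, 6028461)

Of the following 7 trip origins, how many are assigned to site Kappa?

2

P1 → Iota
P2 → Kappa
P3 → Iota
P4 → Eta
P5 → Eta
P6 → Kappa
P7 → Iota
2 of the 7 go to Kappa.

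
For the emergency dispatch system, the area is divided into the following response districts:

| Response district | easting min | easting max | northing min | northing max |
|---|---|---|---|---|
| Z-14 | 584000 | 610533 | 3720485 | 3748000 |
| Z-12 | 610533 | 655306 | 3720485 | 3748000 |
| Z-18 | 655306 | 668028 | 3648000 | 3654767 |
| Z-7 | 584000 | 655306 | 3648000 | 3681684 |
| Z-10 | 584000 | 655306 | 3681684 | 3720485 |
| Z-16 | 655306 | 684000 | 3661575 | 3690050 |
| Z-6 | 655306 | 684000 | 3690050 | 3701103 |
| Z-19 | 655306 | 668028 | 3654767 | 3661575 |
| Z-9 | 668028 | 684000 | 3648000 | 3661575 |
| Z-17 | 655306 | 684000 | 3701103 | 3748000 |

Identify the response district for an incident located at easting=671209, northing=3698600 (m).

The point has easting = 671209 and northing = 3698600.
Only Z-6 satisfies 655306 ≤ easting ≤ 684000 and 3690050 ≤ northing ≤ 3701103.

Z-6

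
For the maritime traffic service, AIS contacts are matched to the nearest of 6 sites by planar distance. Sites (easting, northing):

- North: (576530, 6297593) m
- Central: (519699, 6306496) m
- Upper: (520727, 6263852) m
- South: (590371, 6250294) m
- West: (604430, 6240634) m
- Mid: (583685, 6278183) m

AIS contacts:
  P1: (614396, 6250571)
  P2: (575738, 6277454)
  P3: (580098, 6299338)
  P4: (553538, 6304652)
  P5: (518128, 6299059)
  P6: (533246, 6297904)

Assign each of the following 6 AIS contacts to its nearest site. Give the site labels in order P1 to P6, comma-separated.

West, Mid, North, North, Central, Central

P1 → West (d²=198065125.00)
P2 → Mid (d²=63686250.00)
P3 → North (d²=15775649.00)
P4 → North (d²=578461545.00)
P5 → Central (d²=57777010.00)
P6 → Central (d²=257343673.00)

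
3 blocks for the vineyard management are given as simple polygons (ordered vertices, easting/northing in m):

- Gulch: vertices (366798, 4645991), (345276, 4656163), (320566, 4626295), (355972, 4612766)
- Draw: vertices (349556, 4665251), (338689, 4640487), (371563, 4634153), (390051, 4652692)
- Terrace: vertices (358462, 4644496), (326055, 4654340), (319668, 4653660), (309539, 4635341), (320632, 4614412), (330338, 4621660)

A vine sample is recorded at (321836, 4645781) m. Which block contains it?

Terrace

Cast a ray rightward from (321836, 4645781). For each polygon, the edges (by vertex number in listed order) whose endpoints lie on opposite sides of northing = 4645781, where each meets that height, and whether that is right or left of the point:
Gulch: 2–3 at easting≈336686.9 (right), 4–1 at easting≈366729.6 (right) → 2 crossings.
Draw: 1–2 at easting≈341012.1 (right), 3–4 at easting≈383159.0 (right) → 2 crossings.
Terrace: 1–2 at easting≈354231.7 (right), 3–4 at easting≈315311.5 (left) → 1 crossing.
Only Terrace has an odd count, so the point is inside Terrace.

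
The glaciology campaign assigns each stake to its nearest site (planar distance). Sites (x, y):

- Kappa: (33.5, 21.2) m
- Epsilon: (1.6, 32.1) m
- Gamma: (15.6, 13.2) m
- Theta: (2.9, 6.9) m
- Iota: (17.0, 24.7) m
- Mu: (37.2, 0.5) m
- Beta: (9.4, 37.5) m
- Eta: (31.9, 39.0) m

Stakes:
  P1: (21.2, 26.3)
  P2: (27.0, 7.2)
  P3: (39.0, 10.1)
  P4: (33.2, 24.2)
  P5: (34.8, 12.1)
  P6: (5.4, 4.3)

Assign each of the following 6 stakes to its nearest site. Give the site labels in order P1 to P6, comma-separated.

Iota, Mu, Mu, Kappa, Kappa, Theta

P1 → Iota (d²=20.20)
P2 → Mu (d²=148.93)
P3 → Mu (d²=95.40)
P4 → Kappa (d²=9.09)
P5 → Kappa (d²=84.50)
P6 → Theta (d²=13.01)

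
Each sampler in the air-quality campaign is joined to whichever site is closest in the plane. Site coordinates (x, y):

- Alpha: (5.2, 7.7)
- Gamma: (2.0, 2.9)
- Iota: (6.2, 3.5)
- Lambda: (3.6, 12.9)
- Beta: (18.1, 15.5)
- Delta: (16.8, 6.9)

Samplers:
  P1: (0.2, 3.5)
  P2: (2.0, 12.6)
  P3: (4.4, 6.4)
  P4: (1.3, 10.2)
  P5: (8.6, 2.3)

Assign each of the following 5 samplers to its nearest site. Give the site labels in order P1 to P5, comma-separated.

P1 → Gamma (d²=3.60)
P2 → Lambda (d²=2.65)
P3 → Alpha (d²=2.33)
P4 → Lambda (d²=12.58)
P5 → Iota (d²=7.20)

Gamma, Lambda, Alpha, Lambda, Iota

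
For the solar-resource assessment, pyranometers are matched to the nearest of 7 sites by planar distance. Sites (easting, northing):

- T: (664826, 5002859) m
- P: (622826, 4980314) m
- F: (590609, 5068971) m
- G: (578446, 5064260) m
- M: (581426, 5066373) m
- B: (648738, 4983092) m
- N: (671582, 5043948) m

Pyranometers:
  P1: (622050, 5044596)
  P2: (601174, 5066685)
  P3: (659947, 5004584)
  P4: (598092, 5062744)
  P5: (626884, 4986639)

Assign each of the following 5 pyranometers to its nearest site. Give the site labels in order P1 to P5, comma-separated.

F, F, T, F, P

P1 → F (d²=1582677106.00)
P2 → F (d²=116845021.00)
P3 → T (d²=26780266.00)
P4 → F (d²=94770818.00)
P5 → P (d²=56472989.00)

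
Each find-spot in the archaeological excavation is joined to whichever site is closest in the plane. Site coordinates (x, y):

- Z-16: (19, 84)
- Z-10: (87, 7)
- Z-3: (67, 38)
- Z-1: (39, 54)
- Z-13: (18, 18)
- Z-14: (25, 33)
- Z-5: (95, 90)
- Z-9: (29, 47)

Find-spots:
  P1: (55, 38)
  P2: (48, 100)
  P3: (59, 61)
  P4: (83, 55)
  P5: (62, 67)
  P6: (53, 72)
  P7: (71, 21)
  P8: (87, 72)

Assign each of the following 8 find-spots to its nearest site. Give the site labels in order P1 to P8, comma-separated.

Z-3, Z-16, Z-1, Z-3, Z-1, Z-1, Z-3, Z-5

P1 → Z-3 (d²=144.00)
P2 → Z-16 (d²=1097.00)
P3 → Z-1 (d²=449.00)
P4 → Z-3 (d²=545.00)
P5 → Z-1 (d²=698.00)
P6 → Z-1 (d²=520.00)
P7 → Z-3 (d²=305.00)
P8 → Z-5 (d²=388.00)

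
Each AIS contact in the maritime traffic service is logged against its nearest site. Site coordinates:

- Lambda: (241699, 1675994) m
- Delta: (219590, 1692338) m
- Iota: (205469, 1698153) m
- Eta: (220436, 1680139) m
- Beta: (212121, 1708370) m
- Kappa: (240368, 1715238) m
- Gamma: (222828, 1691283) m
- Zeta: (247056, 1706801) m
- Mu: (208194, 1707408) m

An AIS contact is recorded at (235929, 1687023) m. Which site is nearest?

Lambda

Squared distances to each site:
Lambda: 154931741.000; Delta: 295212146.000; Iota: 1051688500.000; Eta: 287422505.000; Beta: 1022515273.000; Kappa: 815790946.000; Gamma: 189783801.000; Zeta: 514979413.000; Mu: 1184778450.000.
Minimum at Lambda.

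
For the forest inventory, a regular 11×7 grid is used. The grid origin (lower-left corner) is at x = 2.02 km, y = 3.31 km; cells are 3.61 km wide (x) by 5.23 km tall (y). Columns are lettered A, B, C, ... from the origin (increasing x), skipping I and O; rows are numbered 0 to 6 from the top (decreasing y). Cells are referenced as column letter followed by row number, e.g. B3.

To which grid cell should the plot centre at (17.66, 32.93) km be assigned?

Column index: ⌊(17.66 − 2.02) / 3.61⌋ = ⌊4.332⌋ = 4 → column E
Row offset from origin: ⌊(32.93 − 3.31) / 5.23⌋ = ⌊5.663⌋ = 5 → row 1 (counted from top)

E1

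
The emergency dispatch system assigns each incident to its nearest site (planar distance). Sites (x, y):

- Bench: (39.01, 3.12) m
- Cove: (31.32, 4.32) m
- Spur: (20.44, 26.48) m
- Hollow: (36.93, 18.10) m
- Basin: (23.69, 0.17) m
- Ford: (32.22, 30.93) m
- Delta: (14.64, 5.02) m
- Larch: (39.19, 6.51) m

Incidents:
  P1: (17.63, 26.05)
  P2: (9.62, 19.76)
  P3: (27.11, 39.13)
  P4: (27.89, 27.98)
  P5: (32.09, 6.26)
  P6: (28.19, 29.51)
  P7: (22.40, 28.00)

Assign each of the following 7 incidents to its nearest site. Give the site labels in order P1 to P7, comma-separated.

P1 → Spur (d²=8.08)
P2 → Spur (d²=162.23)
P3 → Ford (d²=93.35)
P4 → Ford (d²=27.45)
P5 → Cove (d²=4.36)
P6 → Ford (d²=18.26)
P7 → Spur (d²=6.15)

Spur, Spur, Ford, Ford, Cove, Ford, Spur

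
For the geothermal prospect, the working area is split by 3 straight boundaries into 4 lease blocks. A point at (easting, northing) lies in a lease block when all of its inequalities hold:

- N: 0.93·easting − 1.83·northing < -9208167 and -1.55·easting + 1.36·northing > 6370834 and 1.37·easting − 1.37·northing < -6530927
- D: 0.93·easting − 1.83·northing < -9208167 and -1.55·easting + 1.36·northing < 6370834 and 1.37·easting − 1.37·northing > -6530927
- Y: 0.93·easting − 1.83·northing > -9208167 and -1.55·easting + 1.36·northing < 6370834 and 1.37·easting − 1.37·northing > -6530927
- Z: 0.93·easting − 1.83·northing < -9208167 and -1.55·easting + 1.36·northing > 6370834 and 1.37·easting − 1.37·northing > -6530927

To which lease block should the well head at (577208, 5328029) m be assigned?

D

0.93·577208 − 1.83·5328029 = -9213489.630, which is < -9208167
-1.55·577208 + 1.36·5328029 = 6351447.040, which is < 6370834
1.37·577208 − 1.37·5328029 = -6508624.770, which is > -6530927
This sign pattern matches D.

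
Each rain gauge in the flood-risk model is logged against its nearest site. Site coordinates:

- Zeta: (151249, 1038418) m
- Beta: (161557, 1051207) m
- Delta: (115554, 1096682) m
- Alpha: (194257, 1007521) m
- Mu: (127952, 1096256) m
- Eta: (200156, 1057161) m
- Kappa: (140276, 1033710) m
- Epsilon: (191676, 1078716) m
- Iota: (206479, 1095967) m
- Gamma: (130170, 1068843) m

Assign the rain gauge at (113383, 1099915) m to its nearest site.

Squared distances to each site:
Zeta: 5215714965.000; Beta: 4693203540.000; Delta: 15165530.000; Alpha: 15077255112.000; Mu: 225644042.000; Eta: 9357458045.000; Kappa: 5106335474.000; Epsilon: 6579191450.000; Iota: 8682451920.000; Gamma: 1247272553.000.
Minimum at Delta.

Delta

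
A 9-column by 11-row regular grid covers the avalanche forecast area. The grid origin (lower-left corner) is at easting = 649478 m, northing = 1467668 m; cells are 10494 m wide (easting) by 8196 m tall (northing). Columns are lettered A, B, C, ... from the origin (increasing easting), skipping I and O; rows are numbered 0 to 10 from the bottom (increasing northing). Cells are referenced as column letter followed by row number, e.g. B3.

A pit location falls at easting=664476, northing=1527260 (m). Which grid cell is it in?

Column index: ⌊(664476 − 649478) / 10494⌋ = ⌊1.429⌋ = 1 → column B
Row offset from origin: ⌊(1527260 − 1467668) / 8196⌋ = ⌊7.271⌋ = 7 → row 7

B7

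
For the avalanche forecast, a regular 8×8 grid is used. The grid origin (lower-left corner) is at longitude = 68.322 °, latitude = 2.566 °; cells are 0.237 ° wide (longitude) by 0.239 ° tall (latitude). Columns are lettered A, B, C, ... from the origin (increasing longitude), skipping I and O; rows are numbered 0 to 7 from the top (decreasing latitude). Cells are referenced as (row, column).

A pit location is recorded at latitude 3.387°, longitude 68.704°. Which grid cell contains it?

(4, B)

Column index: ⌊(68.704 − 68.322) / 0.237⌋ = ⌊1.612⌋ = 1 → column B
Row offset from origin: ⌊(3.387 − 2.566) / 0.239⌋ = ⌊3.435⌋ = 3 → row 4 (counted from top)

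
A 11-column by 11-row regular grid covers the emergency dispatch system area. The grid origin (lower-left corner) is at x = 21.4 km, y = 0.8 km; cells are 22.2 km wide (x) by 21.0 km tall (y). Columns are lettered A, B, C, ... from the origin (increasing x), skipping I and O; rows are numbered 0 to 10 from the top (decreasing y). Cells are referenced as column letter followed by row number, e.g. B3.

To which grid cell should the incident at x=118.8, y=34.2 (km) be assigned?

E9

Column index: ⌊(118.8 − 21.4) / 22.2⌋ = ⌊4.387⌋ = 4 → column E
Row offset from origin: ⌊(34.2 − 0.8) / 21.0⌋ = ⌊1.590⌋ = 1 → row 9 (counted from top)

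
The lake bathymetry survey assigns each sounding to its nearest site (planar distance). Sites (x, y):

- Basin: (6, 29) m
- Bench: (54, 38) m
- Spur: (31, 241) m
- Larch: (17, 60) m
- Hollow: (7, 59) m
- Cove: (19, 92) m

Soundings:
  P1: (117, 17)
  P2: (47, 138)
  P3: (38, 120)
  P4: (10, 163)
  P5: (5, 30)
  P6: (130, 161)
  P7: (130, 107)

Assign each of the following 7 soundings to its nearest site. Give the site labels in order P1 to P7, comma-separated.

Bench, Cove, Cove, Cove, Basin, Spur, Bench

P1 → Bench (d²=4410.00)
P2 → Cove (d²=2900.00)
P3 → Cove (d²=1145.00)
P4 → Cove (d²=5122.00)
P5 → Basin (d²=2.00)
P6 → Spur (d²=16201.00)
P7 → Bench (d²=10537.00)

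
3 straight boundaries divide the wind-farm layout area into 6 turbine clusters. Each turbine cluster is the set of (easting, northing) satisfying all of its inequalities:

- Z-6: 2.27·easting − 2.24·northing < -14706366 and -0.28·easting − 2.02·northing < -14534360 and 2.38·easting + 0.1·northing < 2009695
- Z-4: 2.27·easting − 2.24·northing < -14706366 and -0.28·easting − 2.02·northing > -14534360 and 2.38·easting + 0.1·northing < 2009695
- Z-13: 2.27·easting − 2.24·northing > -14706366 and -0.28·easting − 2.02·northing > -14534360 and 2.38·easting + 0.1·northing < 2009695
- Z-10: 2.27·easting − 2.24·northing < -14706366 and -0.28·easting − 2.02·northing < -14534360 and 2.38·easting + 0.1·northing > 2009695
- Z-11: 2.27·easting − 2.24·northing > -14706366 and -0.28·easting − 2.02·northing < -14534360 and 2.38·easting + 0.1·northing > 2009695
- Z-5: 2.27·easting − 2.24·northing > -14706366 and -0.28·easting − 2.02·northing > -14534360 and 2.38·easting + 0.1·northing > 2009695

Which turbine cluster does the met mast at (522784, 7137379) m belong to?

Z-6

2.27·522784 − 2.24·7137379 = -14801009.280, which is < -14706366
-0.28·522784 − 2.02·7137379 = -14563885.100, which is < -14534360
2.38·522784 + 0.1·7137379 = 1957963.820, which is < 2009695
This sign pattern matches Z-6.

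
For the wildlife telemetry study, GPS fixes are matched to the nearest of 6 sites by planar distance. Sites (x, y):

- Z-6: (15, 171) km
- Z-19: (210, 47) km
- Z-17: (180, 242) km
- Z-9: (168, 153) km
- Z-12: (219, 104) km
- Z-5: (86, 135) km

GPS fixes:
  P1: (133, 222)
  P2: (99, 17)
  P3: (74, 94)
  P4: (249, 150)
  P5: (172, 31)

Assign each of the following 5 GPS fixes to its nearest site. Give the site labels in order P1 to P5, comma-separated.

P1 → Z-17 (d²=2609.00)
P2 → Z-19 (d²=13221.00)
P3 → Z-5 (d²=1825.00)
P4 → Z-12 (d²=3016.00)
P5 → Z-19 (d²=1700.00)

Z-17, Z-19, Z-5, Z-12, Z-19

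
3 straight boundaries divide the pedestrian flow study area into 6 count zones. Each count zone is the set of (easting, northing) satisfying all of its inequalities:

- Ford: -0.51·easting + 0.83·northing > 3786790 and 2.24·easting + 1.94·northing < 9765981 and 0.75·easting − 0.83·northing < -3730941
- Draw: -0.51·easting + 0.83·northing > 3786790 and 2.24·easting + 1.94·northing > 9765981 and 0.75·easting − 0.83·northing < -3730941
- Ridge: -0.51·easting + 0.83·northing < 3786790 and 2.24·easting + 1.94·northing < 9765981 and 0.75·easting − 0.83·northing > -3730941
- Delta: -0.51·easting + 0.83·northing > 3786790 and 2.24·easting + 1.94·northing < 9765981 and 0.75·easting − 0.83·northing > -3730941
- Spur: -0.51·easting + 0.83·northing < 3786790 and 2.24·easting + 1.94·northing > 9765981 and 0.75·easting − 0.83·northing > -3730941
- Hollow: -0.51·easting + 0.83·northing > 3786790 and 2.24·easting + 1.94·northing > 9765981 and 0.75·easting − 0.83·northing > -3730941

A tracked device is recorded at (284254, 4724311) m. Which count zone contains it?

Spur

-0.51·284254 + 0.83·4724311 = 3776208.590, which is < 3786790
2.24·284254 + 1.94·4724311 = 9801892.300, which is > 9765981
0.75·284254 − 0.83·4724311 = -3707987.630, which is > -3730941
This sign pattern matches Spur.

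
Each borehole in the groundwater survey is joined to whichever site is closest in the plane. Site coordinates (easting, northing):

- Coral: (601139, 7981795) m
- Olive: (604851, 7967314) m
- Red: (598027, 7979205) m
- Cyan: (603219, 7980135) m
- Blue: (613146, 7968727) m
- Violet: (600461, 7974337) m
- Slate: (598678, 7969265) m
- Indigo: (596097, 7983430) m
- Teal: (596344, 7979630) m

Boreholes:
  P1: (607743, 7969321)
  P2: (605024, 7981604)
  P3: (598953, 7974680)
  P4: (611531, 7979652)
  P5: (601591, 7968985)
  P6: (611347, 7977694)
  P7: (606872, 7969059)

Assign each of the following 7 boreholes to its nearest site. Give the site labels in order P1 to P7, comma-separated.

P1 → Olive (d²=12391713.00)
P2 → Cyan (d²=5415986.00)
P3 → Violet (d²=2391713.00)
P4 → Cyan (d²=69322633.00)
P5 → Slate (d²=8563969.00)
P6 → Cyan (d²=72022865.00)
P7 → Olive (d²=7129466.00)

Olive, Cyan, Violet, Cyan, Slate, Cyan, Olive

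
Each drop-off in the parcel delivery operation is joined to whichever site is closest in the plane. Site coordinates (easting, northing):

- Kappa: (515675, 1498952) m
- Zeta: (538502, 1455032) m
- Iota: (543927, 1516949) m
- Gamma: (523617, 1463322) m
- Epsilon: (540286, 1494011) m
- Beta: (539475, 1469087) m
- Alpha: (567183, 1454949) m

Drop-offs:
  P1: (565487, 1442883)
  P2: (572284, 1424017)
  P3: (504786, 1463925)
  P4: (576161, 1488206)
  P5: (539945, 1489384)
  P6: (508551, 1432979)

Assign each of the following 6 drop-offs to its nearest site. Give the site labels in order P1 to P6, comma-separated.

Alpha, Alpha, Gamma, Alpha, Epsilon, Gamma

P1 → Alpha (d²=148464772.00)
P2 → Alpha (d²=982808825.00)
P3 → Gamma (d²=354970170.00)
P4 → Alpha (d²=1186632533.00)
P5 → Epsilon (d²=21525410.00)
P6 → Gamma (d²=1147682005.00)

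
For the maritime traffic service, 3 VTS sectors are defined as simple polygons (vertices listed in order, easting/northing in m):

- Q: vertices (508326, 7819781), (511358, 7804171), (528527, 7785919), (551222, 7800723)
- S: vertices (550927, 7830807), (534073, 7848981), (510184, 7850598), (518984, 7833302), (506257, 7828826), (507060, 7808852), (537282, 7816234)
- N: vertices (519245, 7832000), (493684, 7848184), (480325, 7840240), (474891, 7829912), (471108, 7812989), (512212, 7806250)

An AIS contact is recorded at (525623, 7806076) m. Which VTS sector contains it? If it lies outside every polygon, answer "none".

Q

Cast a ray rightward from (525623, 7806076). For each polygon, the edges (by vertex number in listed order) whose endpoints lie on opposite sides of northing = 7806076, where each meets that height, and whether that is right or left of the point:
Q: 1–2 at easting≈510988.0 (left), 4–1 at easting≈539173.4 (right) → 1 crossing.
S: no edge straddles that height → 0 crossings.
N: no edge straddles that height → 0 crossings.
Only Q has an odd count, so the point is inside Q.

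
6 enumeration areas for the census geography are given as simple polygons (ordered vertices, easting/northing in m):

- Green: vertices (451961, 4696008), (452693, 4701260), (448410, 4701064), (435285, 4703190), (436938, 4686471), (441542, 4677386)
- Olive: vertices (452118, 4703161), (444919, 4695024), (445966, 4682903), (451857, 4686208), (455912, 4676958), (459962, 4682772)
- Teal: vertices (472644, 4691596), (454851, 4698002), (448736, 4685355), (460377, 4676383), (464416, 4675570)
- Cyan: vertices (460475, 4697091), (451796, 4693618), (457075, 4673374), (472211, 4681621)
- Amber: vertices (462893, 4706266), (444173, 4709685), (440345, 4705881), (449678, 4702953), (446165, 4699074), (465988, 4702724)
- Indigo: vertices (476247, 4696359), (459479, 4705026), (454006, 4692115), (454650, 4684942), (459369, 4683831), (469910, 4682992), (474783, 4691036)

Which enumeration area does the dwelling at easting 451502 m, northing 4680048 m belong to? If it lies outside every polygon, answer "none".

none

Cast a ray rightward from (451502, 4680048). For each polygon, the edges (by vertex number in listed order) whose endpoints lie on opposite sides of northing = 4680048, where each meets that height, and whether that is right or left of the point:
Green: 5–6 at easting≈440193.0 (left), 6–1 at easting≈443031.4 (left) → 0 crossings.
Olive: 4–5 at easting≈454557.4 (right), 5–6 at easting≈458064.5 (right) → 2 crossings.
Teal: 3–4 at easting≈455621.7 (right), 5–1 at easting≈466715.1 (right) → 2 crossings.
Cyan: 2–3 at easting≈455334.6 (right), 3–4 at easting≈469324.0 (right) → 2 crossings.
Amber: no edge straddles that height → 0 crossings.
Indigo: no edge straddles that height → 0 crossings.
All counts are even, so the point lies outside every listed polygon.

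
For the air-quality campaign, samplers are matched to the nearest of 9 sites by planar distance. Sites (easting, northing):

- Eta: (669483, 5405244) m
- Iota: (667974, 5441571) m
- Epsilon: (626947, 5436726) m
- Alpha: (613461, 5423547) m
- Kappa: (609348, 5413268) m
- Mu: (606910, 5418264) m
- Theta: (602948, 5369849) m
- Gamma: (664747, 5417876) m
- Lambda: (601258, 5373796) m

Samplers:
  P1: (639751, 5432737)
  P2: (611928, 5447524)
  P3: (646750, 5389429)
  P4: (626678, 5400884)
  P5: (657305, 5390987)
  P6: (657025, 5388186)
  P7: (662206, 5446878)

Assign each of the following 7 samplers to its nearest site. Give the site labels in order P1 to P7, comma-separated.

P1 → Epsilon (d²=179854537.00)
P2 → Epsilon (d²=342167165.00)
P3 → Eta (d²=766903514.00)
P4 → Kappa (d²=453692356.00)
P5 → Eta (d²=351565733.00)
P6 → Eta (d²=446177128.00)
P7 → Iota (d²=61434073.00)

Epsilon, Epsilon, Eta, Kappa, Eta, Eta, Iota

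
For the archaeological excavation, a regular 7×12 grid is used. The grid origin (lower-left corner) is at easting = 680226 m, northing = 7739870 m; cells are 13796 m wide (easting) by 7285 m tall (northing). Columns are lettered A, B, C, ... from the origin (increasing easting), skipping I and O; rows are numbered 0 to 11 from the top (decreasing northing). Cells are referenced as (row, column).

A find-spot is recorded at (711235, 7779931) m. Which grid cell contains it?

Column index: ⌊(711235 − 680226) / 13796⌋ = ⌊2.248⌋ = 2 → column C
Row offset from origin: ⌊(7779931 − 7739870) / 7285⌋ = ⌊5.499⌋ = 5 → row 6 (counted from top)

(6, C)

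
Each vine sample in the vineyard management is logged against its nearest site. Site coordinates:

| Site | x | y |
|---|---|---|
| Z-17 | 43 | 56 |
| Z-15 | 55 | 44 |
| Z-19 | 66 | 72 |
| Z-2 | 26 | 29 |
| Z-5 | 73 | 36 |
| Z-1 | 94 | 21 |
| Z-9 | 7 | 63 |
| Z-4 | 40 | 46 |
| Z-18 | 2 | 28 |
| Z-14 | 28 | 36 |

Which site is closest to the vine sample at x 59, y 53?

Squared distances to each site:
Z-17: 265.000; Z-15: 97.000; Z-19: 410.000; Z-2: 1665.000; Z-5: 485.000; Z-1: 2249.000; Z-9: 2804.000; Z-4: 410.000; Z-18: 3874.000; Z-14: 1250.000.
Minimum at Z-15.

Z-15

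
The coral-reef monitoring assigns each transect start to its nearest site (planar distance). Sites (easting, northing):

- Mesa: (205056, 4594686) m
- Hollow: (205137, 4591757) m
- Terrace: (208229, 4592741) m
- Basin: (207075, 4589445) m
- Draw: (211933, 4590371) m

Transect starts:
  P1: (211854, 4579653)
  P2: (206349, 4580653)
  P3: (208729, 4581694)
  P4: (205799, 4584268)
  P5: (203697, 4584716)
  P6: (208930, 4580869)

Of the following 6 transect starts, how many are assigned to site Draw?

P1 → Draw
P2 → Basin
P3 → Basin
P4 → Basin
P5 → Basin
P6 → Basin
1 of the 6 goes to Draw.

1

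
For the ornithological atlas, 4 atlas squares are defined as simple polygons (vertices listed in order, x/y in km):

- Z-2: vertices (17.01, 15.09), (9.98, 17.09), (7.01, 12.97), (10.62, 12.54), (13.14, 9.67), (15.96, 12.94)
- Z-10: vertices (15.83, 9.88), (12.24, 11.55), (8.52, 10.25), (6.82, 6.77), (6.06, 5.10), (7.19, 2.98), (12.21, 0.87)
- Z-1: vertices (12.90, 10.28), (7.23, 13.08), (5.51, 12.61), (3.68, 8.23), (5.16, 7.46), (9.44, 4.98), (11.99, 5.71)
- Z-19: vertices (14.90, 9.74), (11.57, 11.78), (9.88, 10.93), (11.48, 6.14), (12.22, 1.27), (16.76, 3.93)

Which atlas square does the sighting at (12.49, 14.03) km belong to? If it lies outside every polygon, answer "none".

Z-2

Cast a ray rightward from (12.49, 14.03). For each polygon, the edges (by vertex number in listed order) whose endpoints lie on opposite sides of y = 14.03, where each meets that height, and whether that is right or left of the point:
Z-2: 2–3 at x≈7.774 (left), 6–1 at x≈16.492 (right) → 1 crossing.
Z-10: no edge straddles that height → 0 crossings.
Z-1: no edge straddles that height → 0 crossings.
Z-19: no edge straddles that height → 0 crossings.
Only Z-2 has an odd count, so the point is inside Z-2.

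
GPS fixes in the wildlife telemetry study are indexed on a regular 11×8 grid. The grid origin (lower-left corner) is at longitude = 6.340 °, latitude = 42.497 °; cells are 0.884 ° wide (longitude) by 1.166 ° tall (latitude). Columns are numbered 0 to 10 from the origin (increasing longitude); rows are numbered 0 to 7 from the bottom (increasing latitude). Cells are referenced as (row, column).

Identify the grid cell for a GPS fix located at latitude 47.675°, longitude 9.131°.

(4, 3)

Column index: ⌊(9.131 − 6.340) / 0.884⌋ = ⌊3.157⌋ = 3
Row offset from origin: ⌊(47.675 − 42.497) / 1.166⌋ = ⌊4.441⌋ = 4 → row 4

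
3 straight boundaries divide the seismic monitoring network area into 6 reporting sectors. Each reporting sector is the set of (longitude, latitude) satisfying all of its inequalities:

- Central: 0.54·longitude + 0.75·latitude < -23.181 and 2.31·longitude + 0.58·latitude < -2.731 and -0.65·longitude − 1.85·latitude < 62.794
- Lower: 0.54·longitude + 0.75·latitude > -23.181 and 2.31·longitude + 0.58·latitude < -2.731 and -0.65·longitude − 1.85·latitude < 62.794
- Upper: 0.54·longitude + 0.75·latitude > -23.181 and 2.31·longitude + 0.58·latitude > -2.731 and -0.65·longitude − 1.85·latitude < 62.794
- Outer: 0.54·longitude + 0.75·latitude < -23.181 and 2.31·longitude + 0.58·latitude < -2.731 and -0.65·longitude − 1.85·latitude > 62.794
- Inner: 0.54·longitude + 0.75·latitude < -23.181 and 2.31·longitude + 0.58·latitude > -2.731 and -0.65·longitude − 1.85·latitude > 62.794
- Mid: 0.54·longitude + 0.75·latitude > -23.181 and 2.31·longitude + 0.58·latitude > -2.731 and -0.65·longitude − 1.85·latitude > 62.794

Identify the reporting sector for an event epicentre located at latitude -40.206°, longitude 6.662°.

0.54·6.662 + 0.75·-40.206 = -26.557, which is < -23.181
2.31·6.662 + 0.58·-40.206 = -7.930, which is < -2.731
-0.65·6.662 − 1.85·-40.206 = 70.051, which is > 62.794
This sign pattern matches Outer.

Outer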